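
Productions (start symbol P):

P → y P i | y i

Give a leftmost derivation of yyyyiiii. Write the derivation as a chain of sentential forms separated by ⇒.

P⇒yPi⇒yyPii⇒yyyPiii⇒yyyyiiii

P ⇒ yPi   [P → y P i]
yPi ⇒ yyPii   [P → y P i]
yyPii ⇒ yyyPiii   [P → y P i]
yyyPiii ⇒ yyyyiiii   [P → y i]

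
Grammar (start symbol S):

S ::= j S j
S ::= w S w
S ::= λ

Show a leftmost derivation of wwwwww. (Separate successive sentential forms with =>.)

S => wSw   [S ::= w S w]
wSw => wwSww   [S ::= w S w]
wwSww => wwwSwww   [S ::= w S w]
wwwSwww => wwwwww   [S ::= λ]

S => wSw => wwSww => wwwSwww => wwwwww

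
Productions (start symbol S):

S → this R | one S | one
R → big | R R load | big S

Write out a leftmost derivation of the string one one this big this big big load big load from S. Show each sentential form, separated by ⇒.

S ⇒ one S ⇒ one one S ⇒ one one this R ⇒ one one this R R load ⇒ one one this R R load R load ⇒ one one this big S R load R load ⇒ one one this big this R R load R load ⇒ one one this big this big R load R load ⇒ one one this big this big big load R load ⇒ one one this big this big big load big load

S ⇒ one S   [S → one S]
one S ⇒ one one S   [S → one S]
one one S ⇒ one one this R   [S → this R]
one one this R ⇒ one one this R R load   [R → R R load]
one one this R R load ⇒ one one this R R load R load   [R → R R load]
one one this R R load R load ⇒ one one this big S R load R load   [R → big S]
one one this big S R load R load ⇒ one one this big this R R load R load   [S → this R]
one one this big this R R load R load ⇒ one one this big this big R load R load   [R → big]
one one this big this big R load R load ⇒ one one this big this big big load R load   [R → big]
one one this big this big big load R load ⇒ one one this big this big big load big load   [R → big]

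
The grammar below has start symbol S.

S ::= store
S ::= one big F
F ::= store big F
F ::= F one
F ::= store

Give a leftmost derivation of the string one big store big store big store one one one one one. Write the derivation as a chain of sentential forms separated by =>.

S => one big F => one big F one => one big store big F one => one big store big F one one => one big store big F one one one => one big store big F one one one one => one big store big F one one one one one => one big store big store big F one one one one one => one big store big store big store one one one one one

S => one big F   [S ::= one big F]
one big F => one big F one   [F ::= F one]
one big F one => one big store big F one   [F ::= store big F]
one big store big F one => one big store big F one one   [F ::= F one]
one big store big F one one => one big store big F one one one   [F ::= F one]
one big store big F one one one => one big store big F one one one one   [F ::= F one]
one big store big F one one one one => one big store big F one one one one one   [F ::= F one]
one big store big F one one one one one => one big store big store big F one one one one one   [F ::= store big F]
one big store big store big F one one one one one => one big store big store big store one one one one one   [F ::= store]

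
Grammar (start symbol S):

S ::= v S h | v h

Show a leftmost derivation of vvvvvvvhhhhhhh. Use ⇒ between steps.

S ⇒ vSh ⇒ vvShh ⇒ vvvShhh ⇒ vvvvShhhh ⇒ vvvvvShhhhh ⇒ vvvvvvShhhhhh ⇒ vvvvvvvhhhhhhh

S ⇒ vSh   [S ::= v S h]
vSh ⇒ vvShh   [S ::= v S h]
vvShh ⇒ vvvShhh   [S ::= v S h]
vvvShhh ⇒ vvvvShhhh   [S ::= v S h]
vvvvShhhh ⇒ vvvvvShhhhh   [S ::= v S h]
vvvvvShhhhh ⇒ vvvvvvShhhhhh   [S ::= v S h]
vvvvvvShhhhhh ⇒ vvvvvvvhhhhhhh   [S ::= v h]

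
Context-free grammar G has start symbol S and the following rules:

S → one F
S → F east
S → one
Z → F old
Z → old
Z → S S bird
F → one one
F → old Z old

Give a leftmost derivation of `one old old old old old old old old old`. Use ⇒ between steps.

S ⇒ one F   [S → one F]
one F ⇒ one old Z old   [F → old Z old]
one old Z old ⇒ one old F old old   [Z → F old]
one old F old old ⇒ one old old Z old old old   [F → old Z old]
one old old Z old old old ⇒ one old old F old old old old   [Z → F old]
one old old F old old old old ⇒ one old old old Z old old old old old   [F → old Z old]
one old old old Z old old old old old ⇒ one old old old old old old old old old   [Z → old]

S ⇒ one F ⇒ one old Z old ⇒ one old F old old ⇒ one old old Z old old old ⇒ one old old F old old old old ⇒ one old old old Z old old old old old ⇒ one old old old old old old old old old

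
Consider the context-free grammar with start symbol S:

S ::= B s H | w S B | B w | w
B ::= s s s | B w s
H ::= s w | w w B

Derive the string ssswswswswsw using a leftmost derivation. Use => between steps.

S=>Bw=>Bwsw=>Bwswsw=>Bwswswsw=>Bwswswswsw=>ssswswswswsw

S => Bw   [S ::= B w]
Bw => Bwsw   [B ::= B w s]
Bwsw => Bwswsw   [B ::= B w s]
Bwswsw => Bwswswsw   [B ::= B w s]
Bwswswsw => Bwswswswsw   [B ::= B w s]
Bwswswswsw => ssswswswswsw   [B ::= s s s]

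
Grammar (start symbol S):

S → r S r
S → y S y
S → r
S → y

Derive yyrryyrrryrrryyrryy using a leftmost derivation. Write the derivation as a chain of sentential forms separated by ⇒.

S ⇒ ySy   [S → y S y]
ySy ⇒ yySyy   [S → y S y]
yySyy ⇒ yyrSryy   [S → r S r]
yyrSryy ⇒ yyrrSrryy   [S → r S r]
yyrrSrryy ⇒ yyrrySyrryy   [S → y S y]
yyrrySyrryy ⇒ yyrryySyyrryy   [S → y S y]
yyrryySyyrryy ⇒ yyrryyrSryyrryy   [S → r S r]
yyrryyrSryyrryy ⇒ yyrryyrrSrryyrryy   [S → r S r]
yyrryyrrSrryyrryy ⇒ yyrryyrrrSrrryyrryy   [S → r S r]
yyrryyrrrSrrryyrryy ⇒ yyrryyrrryrrryyrryy   [S → y]

S ⇒ ySy ⇒ yySyy ⇒ yyrSryy ⇒ yyrrSrryy ⇒ yyrrySyrryy ⇒ yyrryySyyrryy ⇒ yyrryyrSryyrryy ⇒ yyrryyrrSrryyrryy ⇒ yyrryyrrrSrrryyrryy ⇒ yyrryyrrryrrryyrryy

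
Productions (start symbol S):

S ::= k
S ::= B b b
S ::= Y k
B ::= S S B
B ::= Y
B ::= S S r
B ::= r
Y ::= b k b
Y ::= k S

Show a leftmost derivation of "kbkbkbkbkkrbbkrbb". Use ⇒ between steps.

S ⇒ Bbb ⇒ SSBbb ⇒ BbbSBbb ⇒ SSBbbSBbb ⇒ kSBbbSBbb ⇒ kYkBbbSBbb ⇒ kbkbkBbbSBbb ⇒ kbkbkSSBbbSBbb ⇒ kbkbkYkSBbbSBbb ⇒ kbkbkbkbkSBbbSBbb ⇒ kbkbkbkbkkBbbSBbb ⇒ kbkbkbkbkkrbbSBbb ⇒ kbkbkbkbkkrbbkBbb ⇒ kbkbkbkbkkrbbkrbb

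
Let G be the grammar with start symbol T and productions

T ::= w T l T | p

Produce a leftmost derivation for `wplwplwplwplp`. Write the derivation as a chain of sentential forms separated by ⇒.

T ⇒ wTlT   [T ::= w T l T]
wTlT ⇒ wplT   [T ::= p]
wplT ⇒ wplwTlT   [T ::= w T l T]
wplwTlT ⇒ wplwplT   [T ::= p]
wplwplT ⇒ wplwplwTlT   [T ::= w T l T]
wplwplwTlT ⇒ wplwplwplT   [T ::= p]
wplwplwplT ⇒ wplwplwplwTlT   [T ::= w T l T]
wplwplwplwTlT ⇒ wplwplwplwplT   [T ::= p]
wplwplwplwplT ⇒ wplwplwplwplp   [T ::= p]

T ⇒ wTlT ⇒ wplT ⇒ wplwTlT ⇒ wplwplT ⇒ wplwplwTlT ⇒ wplwplwplT ⇒ wplwplwplwTlT ⇒ wplwplwplwplT ⇒ wplwplwplwplp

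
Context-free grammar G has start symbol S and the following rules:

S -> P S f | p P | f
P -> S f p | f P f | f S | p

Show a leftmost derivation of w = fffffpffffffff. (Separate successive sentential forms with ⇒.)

S ⇒ PSf ⇒ fSSf ⇒ fPSfSf ⇒ ffPfSfSf ⇒ fffPffSfSf ⇒ ffffPfffSfSf ⇒ fffffPffffSfSf ⇒ fffffpffffSfSf ⇒ fffffpffffffSf ⇒ fffffpffffffff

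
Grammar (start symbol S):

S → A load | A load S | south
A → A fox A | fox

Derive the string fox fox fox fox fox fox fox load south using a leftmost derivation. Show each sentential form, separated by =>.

S => A load S   [S → A load S]
A load S => A fox A load S   [A → A fox A]
A fox A load S => A fox A fox A load S   [A → A fox A]
A fox A fox A load S => A fox A fox A fox A load S   [A → A fox A]
A fox A fox A fox A load S => fox fox A fox A fox A load S   [A → fox]
fox fox A fox A fox A load S => fox fox fox fox A fox A load S   [A → fox]
fox fox fox fox A fox A load S => fox fox fox fox fox fox A load S   [A → fox]
fox fox fox fox fox fox A load S => fox fox fox fox fox fox fox load S   [A → fox]
fox fox fox fox fox fox fox load S => fox fox fox fox fox fox fox load south   [S → south]

S => A load S => A fox A load S => A fox A fox A load S => A fox A fox A fox A load S => fox fox A fox A fox A load S => fox fox fox fox A fox A load S => fox fox fox fox fox fox A load S => fox fox fox fox fox fox fox load S => fox fox fox fox fox fox fox load south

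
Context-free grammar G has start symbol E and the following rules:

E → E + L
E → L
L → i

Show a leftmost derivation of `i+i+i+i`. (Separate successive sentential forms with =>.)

E => E+L   [E → E + L]
E+L => E+L+L   [E → E + L]
E+L+L => E+L+L+L   [E → E + L]
E+L+L+L => L+L+L+L   [E → L]
L+L+L+L => i+L+L+L   [L → i]
i+L+L+L => i+i+L+L   [L → i]
i+i+L+L => i+i+i+L   [L → i]
i+i+i+L => i+i+i+i   [L → i]

E => E+L => E+L+L => E+L+L+L => L+L+L+L => i+L+L+L => i+i+L+L => i+i+i+L => i+i+i+i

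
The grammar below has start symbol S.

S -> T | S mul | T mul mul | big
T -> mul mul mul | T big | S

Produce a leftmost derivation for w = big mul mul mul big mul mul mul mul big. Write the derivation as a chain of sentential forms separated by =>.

S => T   [S -> T]
T => T big   [T -> T big]
T big => S big   [T -> S]
S big => T mul mul big   [S -> T mul mul]
T mul mul big => S mul mul big   [T -> S]
S mul mul big => T mul mul mul mul big   [S -> T mul mul]
T mul mul mul mul big => T big mul mul mul mul big   [T -> T big]
T big mul mul mul mul big => S big mul mul mul mul big   [T -> S]
S big mul mul mul mul big => S mul big mul mul mul mul big   [S -> S mul]
S mul big mul mul mul mul big => T mul mul mul big mul mul mul mul big   [S -> T mul mul]
T mul mul mul big mul mul mul mul big => S mul mul mul big mul mul mul mul big   [T -> S]
S mul mul mul big mul mul mul mul big => big mul mul mul big mul mul mul mul big   [S -> big]

S => T => T big => S big => T mul mul big => S mul mul big => T mul mul mul mul big => T big mul mul mul mul big => S big mul mul mul mul big => S mul big mul mul mul mul big => T mul mul mul big mul mul mul mul big => S mul mul mul big mul mul mul mul big => big mul mul mul big mul mul mul mul big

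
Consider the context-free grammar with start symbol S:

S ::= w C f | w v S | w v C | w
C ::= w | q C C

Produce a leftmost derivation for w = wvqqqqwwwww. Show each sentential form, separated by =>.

S => wvC   [S ::= w v C]
wvC => wvqCC   [C ::= q C C]
wvqCC => wvqqCCC   [C ::= q C C]
wvqqCCC => wvqqqCCCC   [C ::= q C C]
wvqqqCCCC => wvqqqqCCCCC   [C ::= q C C]
wvqqqqCCCCC => wvqqqqwCCCC   [C ::= w]
wvqqqqwCCCC => wvqqqqwwCCC   [C ::= w]
wvqqqqwwCCC => wvqqqqwwwCC   [C ::= w]
wvqqqqwwwCC => wvqqqqwwwwC   [C ::= w]
wvqqqqwwwwC => wvqqqqwwwww   [C ::= w]

S=>wvC=>wvqCC=>wvqqCCC=>wvqqqCCCC=>wvqqqqCCCCC=>wvqqqqwCCCC=>wvqqqqwwCCC=>wvqqqqwwwCC=>wvqqqqwwwwC=>wvqqqqwwwww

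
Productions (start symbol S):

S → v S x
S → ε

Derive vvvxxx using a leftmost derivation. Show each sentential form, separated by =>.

S => vSx => vvSxx => vvvSxxx => vvvxxx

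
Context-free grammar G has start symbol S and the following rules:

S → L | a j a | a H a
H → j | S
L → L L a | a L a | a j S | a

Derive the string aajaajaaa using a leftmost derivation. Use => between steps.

S => L => LLa => aLa => aajSa => aajaHaa => aajaSaa => aajaaHaaa => aajaajaaa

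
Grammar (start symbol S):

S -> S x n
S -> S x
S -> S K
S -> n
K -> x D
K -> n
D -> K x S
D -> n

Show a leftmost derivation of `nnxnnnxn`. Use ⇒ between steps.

S ⇒ Sxn   [S -> S x n]
Sxn ⇒ SKxn   [S -> S K]
SKxn ⇒ SKKxn   [S -> S K]
SKKxn ⇒ SxnKKxn   [S -> S x n]
SxnKKxn ⇒ SKxnKKxn   [S -> S K]
SKxnKKxn ⇒ nKxnKKxn   [S -> n]
nKxnKKxn ⇒ nnxnKKxn   [K -> n]
nnxnKKxn ⇒ nnxnnKxn   [K -> n]
nnxnnKxn ⇒ nnxnnnxn   [K -> n]

S⇒Sxn⇒SKxn⇒SKKxn⇒SxnKKxn⇒SKxnKKxn⇒nKxnKKxn⇒nnxnKKxn⇒nnxnnKxn⇒nnxnnnxn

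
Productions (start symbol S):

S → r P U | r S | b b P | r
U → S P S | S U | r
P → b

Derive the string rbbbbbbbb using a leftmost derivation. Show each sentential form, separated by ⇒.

S ⇒ rPU ⇒ rbU ⇒ rbSPS ⇒ rbbbPPS ⇒ rbbbbPS ⇒ rbbbbbS ⇒ rbbbbbbbP ⇒ rbbbbbbbb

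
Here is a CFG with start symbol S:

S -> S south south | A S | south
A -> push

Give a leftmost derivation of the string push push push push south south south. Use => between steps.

S => S south south => A S south south => push S south south => push A S south south => push push S south south => push push A S south south => push push push S south south => push push push A S south south => push push push push S south south => push push push push south south south

S => S south south   [S -> S south south]
S south south => A S south south   [S -> A S]
A S south south => push S south south   [A -> push]
push S south south => push A S south south   [S -> A S]
push A S south south => push push S south south   [A -> push]
push push S south south => push push A S south south   [S -> A S]
push push A S south south => push push push S south south   [A -> push]
push push push S south south => push push push A S south south   [S -> A S]
push push push A S south south => push push push push S south south   [A -> push]
push push push push S south south => push push push push south south south   [S -> south]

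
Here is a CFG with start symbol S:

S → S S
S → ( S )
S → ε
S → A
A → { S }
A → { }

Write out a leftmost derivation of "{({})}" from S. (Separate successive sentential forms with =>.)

S => SS => SSS => ASS => {S}SS => {(S)}SS => {(SS)}SS => {(AS)}SS => {({S}S)}SS => {({}S)}SS => {({})}SS => {({})}S => {({})}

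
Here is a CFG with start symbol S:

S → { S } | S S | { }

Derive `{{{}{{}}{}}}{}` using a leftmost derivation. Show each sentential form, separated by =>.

S=>SS=>{S}S=>{{S}}S=>{{SS}}S=>{{{}S}}S=>{{{}SS}}S=>{{{}{S}S}}S=>{{{}{{}}S}}S=>{{{}{{}}{}}}S=>{{{}{{}}{}}}{}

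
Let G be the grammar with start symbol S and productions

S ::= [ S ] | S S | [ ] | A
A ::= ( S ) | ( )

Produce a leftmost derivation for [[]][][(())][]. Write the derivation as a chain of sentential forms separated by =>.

S => SS   [S ::= S S]
SS => [S]S   [S ::= [ S ]]
[S]S => [[]]S   [S ::= [ ]]
[[]]S => [[]]SS   [S ::= S S]
[[]]SS => [[]]SSS   [S ::= S S]
[[]]SSS => [[]][]SS   [S ::= [ ]]
[[]][]SS => [[]][][S]S   [S ::= [ S ]]
[[]][][S]S => [[]][][A]S   [S ::= A]
[[]][][A]S => [[]][][(S)]S   [A ::= ( S )]
[[]][][(S)]S => [[]][][(A)]S   [S ::= A]
[[]][][(A)]S => [[]][][(())]S   [A ::= ( )]
[[]][][(())]S => [[]][][(())][]   [S ::= [ ]]

S => SS => [S]S => [[]]S => [[]]SS => [[]]SSS => [[]][]SS => [[]][][S]S => [[]][][A]S => [[]][][(S)]S => [[]][][(A)]S => [[]][][(())]S => [[]][][(())][]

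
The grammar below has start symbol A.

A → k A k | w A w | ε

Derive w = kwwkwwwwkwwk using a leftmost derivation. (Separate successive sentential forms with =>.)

A => kAk => kwAwk => kwwAwwk => kwwkAkwwk => kwwkwAwkwwk => kwwkwwAwwkwwk => kwwkwwwwkwwk

A => kAk   [A → k A k]
kAk => kwAwk   [A → w A w]
kwAwk => kwwAwwk   [A → w A w]
kwwAwwk => kwwkAkwwk   [A → k A k]
kwwkAkwwk => kwwkwAwkwwk   [A → w A w]
kwwkwAwkwwk => kwwkwwAwwkwwk   [A → w A w]
kwwkwwAwwkwwk => kwwkwwwwkwwk   [A → ε]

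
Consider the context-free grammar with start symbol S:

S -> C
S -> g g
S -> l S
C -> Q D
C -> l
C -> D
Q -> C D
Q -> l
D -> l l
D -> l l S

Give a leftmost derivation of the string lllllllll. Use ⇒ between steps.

S ⇒ C   [S -> C]
C ⇒ QD   [C -> Q D]
QD ⇒ CDD   [Q -> C D]
CDD ⇒ QDDD   [C -> Q D]
QDDD ⇒ CDDDD   [Q -> C D]
CDDDD ⇒ lDDDD   [C -> l]
lDDDD ⇒ lllDDD   [D -> l l]
lllDDD ⇒ lllllDD   [D -> l l]
lllllDD ⇒ lllllllD   [D -> l l]
lllllllD ⇒ lllllllll   [D -> l l]

S⇒C⇒QD⇒CDD⇒QDDD⇒CDDDD⇒lDDDD⇒lllDDD⇒lllllDD⇒lllllllD⇒lllllllll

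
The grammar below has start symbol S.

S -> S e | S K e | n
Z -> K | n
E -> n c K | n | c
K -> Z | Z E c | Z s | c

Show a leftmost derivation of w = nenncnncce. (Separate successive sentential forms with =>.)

S => SKe => SeKe => neKe => neZEce => nenEce => nenncKce => nenncZEcce => nenncnEcce => nenncnncce

S => SKe   [S -> S K e]
SKe => SeKe   [S -> S e]
SeKe => neKe   [S -> n]
neKe => neZEce   [K -> Z E c]
neZEce => nenEce   [Z -> n]
nenEce => nenncKce   [E -> n c K]
nenncKce => nenncZEcce   [K -> Z E c]
nenncZEcce => nenncnEcce   [Z -> n]
nenncnEcce => nenncnncce   [E -> n]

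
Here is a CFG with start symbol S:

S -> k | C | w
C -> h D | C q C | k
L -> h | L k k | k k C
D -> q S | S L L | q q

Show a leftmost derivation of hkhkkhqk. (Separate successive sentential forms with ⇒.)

S ⇒ C   [S -> C]
C ⇒ CqC   [C -> C q C]
CqC ⇒ hDqC   [C -> h D]
hDqC ⇒ hSLLqC   [D -> S L L]
hSLLqC ⇒ hkLLqC   [S -> k]
hkLLqC ⇒ hkLkkLqC   [L -> L k k]
hkLkkLqC ⇒ hkhkkLqC   [L -> h]
hkhkkLqC ⇒ hkhkkhqC   [L -> h]
hkhkkhqC ⇒ hkhkkhqk   [C -> k]

S ⇒ C ⇒ CqC ⇒ hDqC ⇒ hSLLqC ⇒ hkLLqC ⇒ hkLkkLqC ⇒ hkhkkLqC ⇒ hkhkkhqC ⇒ hkhkkhqk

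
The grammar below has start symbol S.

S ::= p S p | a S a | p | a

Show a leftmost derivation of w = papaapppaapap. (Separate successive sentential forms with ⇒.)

S ⇒ pSp ⇒ paSap ⇒ papSpap ⇒ papaSapap ⇒ papaaSaapap ⇒ papaapSpaapap ⇒ papaapppaapap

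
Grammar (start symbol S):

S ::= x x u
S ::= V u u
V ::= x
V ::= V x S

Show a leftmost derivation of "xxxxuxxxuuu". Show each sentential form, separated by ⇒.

S ⇒ Vuu ⇒ VxSuu ⇒ VxSxSuu ⇒ xxSxSuu ⇒ xxxxuxSuu ⇒ xxxxuxxxuuu

S ⇒ Vuu   [S ::= V u u]
Vuu ⇒ VxSuu   [V ::= V x S]
VxSuu ⇒ VxSxSuu   [V ::= V x S]
VxSxSuu ⇒ xxSxSuu   [V ::= x]
xxSxSuu ⇒ xxxxuxSuu   [S ::= x x u]
xxxxuxSuu ⇒ xxxxuxxxuuu   [S ::= x x u]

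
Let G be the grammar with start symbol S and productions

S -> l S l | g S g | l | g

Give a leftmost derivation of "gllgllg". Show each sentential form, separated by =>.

S => gSg => glSlg => gllSllg => gllgllg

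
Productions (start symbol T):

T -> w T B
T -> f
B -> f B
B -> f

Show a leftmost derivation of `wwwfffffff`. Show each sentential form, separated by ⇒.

T ⇒ wTB   [T -> w T B]
wTB ⇒ wwTBB   [T -> w T B]
wwTBB ⇒ wwwTBBB   [T -> w T B]
wwwTBBB ⇒ wwwfBBB   [T -> f]
wwwfBBB ⇒ wwwffBB   [B -> f]
wwwffBB ⇒ wwwfffBB   [B -> f B]
wwwfffBB ⇒ wwwffffBB   [B -> f B]
wwwffffBB ⇒ wwwfffffB   [B -> f]
wwwfffffB ⇒ wwwffffffB   [B -> f B]
wwwffffffB ⇒ wwwfffffff   [B -> f]

T ⇒ wTB ⇒ wwTBB ⇒ wwwTBBB ⇒ wwwfBBB ⇒ wwwffBB ⇒ wwwfffBB ⇒ wwwffffBB ⇒ wwwfffffB ⇒ wwwffffffB ⇒ wwwfffffff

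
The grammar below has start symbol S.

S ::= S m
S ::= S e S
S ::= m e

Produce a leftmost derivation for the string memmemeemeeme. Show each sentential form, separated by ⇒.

S⇒SeS⇒SeSeS⇒SeSeSeS⇒SmeSeSeS⇒SmmeSeSeS⇒memmeSeSeS⇒memmemeeSeS⇒memmemeemeeS⇒memmemeemeeme

S ⇒ SeS   [S ::= S e S]
SeS ⇒ SeSeS   [S ::= S e S]
SeSeS ⇒ SeSeSeS   [S ::= S e S]
SeSeSeS ⇒ SmeSeSeS   [S ::= S m]
SmeSeSeS ⇒ SmmeSeSeS   [S ::= S m]
SmmeSeSeS ⇒ memmeSeSeS   [S ::= m e]
memmeSeSeS ⇒ memmemeeSeS   [S ::= m e]
memmemeeSeS ⇒ memmemeemeeS   [S ::= m e]
memmemeemeeS ⇒ memmemeemeeme   [S ::= m e]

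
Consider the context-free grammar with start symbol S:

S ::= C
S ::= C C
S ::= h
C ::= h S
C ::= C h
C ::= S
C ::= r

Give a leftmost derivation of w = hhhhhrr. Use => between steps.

S => CC => hSC => hCCC => hhSCC => hhCCC => hhChCC => hhhShCC => hhhhhCC => hhhhhrC => hhhhhrr

S => CC   [S ::= C C]
CC => hSC   [C ::= h S]
hSC => hCCC   [S ::= C C]
hCCC => hhSCC   [C ::= h S]
hhSCC => hhCCC   [S ::= C]
hhCCC => hhChCC   [C ::= C h]
hhChCC => hhhShCC   [C ::= h S]
hhhShCC => hhhhhCC   [S ::= h]
hhhhhCC => hhhhhrC   [C ::= r]
hhhhhrC => hhhhhrr   [C ::= r]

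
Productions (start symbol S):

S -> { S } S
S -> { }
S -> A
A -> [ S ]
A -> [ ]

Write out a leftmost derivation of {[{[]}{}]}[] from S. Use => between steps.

S=>{S}S=>{A}S=>{[S]}S=>{[{S}S]}S=>{[{A}S]}S=>{[{[]}S]}S=>{[{[]}{}]}S=>{[{[]}{}]}A=>{[{[]}{}]}[]

S => {S}S   [S -> { S } S]
{S}S => {A}S   [S -> A]
{A}S => {[S]}S   [A -> [ S ]]
{[S]}S => {[{S}S]}S   [S -> { S } S]
{[{S}S]}S => {[{A}S]}S   [S -> A]
{[{A}S]}S => {[{[]}S]}S   [A -> [ ]]
{[{[]}S]}S => {[{[]}{}]}S   [S -> { }]
{[{[]}{}]}S => {[{[]}{}]}A   [S -> A]
{[{[]}{}]}A => {[{[]}{}]}[]   [A -> [ ]]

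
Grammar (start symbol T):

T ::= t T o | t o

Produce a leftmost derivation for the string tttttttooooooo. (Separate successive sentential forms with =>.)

T => tTo => ttToo => tttTooo => ttttToooo => tttttTooooo => ttttttToooooo => tttttttooooooo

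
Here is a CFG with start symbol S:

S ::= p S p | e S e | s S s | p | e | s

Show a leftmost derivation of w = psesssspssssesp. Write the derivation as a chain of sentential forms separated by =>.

S=>pSp=>psSsp=>pseSesp=>psesSsesp=>psessSssesp=>psesssSsssesp=>psessssSssssesp=>psesssspssssesp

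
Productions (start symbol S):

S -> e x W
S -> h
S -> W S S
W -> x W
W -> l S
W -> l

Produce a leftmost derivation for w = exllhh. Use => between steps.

S=>exW=>exlS=>exlWSS=>exllSS=>exllhS=>exllhh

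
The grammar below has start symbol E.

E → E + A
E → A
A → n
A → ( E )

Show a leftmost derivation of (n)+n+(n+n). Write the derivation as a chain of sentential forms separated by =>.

E => E+A   [E → E + A]
E+A => E+A+A   [E → E + A]
E+A+A => A+A+A   [E → A]
A+A+A => (E)+A+A   [A → ( E )]
(E)+A+A => (A)+A+A   [E → A]
(A)+A+A => (n)+A+A   [A → n]
(n)+A+A => (n)+n+A   [A → n]
(n)+n+A => (n)+n+(E)   [A → ( E )]
(n)+n+(E) => (n)+n+(E+A)   [E → E + A]
(n)+n+(E+A) => (n)+n+(A+A)   [E → A]
(n)+n+(A+A) => (n)+n+(n+A)   [A → n]
(n)+n+(n+A) => (n)+n+(n+n)   [A → n]

E => E+A => E+A+A => A+A+A => (E)+A+A => (A)+A+A => (n)+A+A => (n)+n+A => (n)+n+(E) => (n)+n+(E+A) => (n)+n+(A+A) => (n)+n+(n+A) => (n)+n+(n+n)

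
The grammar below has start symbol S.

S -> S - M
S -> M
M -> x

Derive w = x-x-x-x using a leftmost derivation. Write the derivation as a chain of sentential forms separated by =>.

S=>S-M=>S-M-M=>S-M-M-M=>M-M-M-M=>x-M-M-M=>x-x-M-M=>x-x-x-M=>x-x-x-x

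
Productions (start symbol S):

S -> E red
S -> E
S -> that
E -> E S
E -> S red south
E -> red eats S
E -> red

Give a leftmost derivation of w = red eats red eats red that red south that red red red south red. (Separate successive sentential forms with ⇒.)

S ⇒ E red ⇒ S red south red ⇒ E red red south red ⇒ red eats S red red south red ⇒ red eats E red red red south red ⇒ red eats E S red red red south red ⇒ red eats S red south S red red red south red ⇒ red eats E red south S red red red south red ⇒ red eats red eats S red south S red red red south red ⇒ red eats red eats E red south S red red red south red ⇒ red eats red eats E S red south S red red red south red ⇒ red eats red eats red S red south S red red red south red ⇒ red eats red eats red that red south S red red red south red ⇒ red eats red eats red that red south that red red red south red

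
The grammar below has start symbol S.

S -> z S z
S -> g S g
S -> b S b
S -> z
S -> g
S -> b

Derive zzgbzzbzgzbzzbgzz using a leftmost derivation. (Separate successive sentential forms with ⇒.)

S⇒zSz⇒zzSzz⇒zzgSgzz⇒zzgbSbgzz⇒zzgbzSzbgzz⇒zzgbzzSzzbgzz⇒zzgbzzbSbzzbgzz⇒zzgbzzbzSzbzzbgzz⇒zzgbzzbzgzbzzbgzz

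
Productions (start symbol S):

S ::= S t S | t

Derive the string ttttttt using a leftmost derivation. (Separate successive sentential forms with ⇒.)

S ⇒ StS ⇒ ttS ⇒ ttStS ⇒ ttStStS ⇒ ttttStS ⇒ ttttttS ⇒ ttttttt

S ⇒ StS   [S ::= S t S]
StS ⇒ ttS   [S ::= t]
ttS ⇒ ttStS   [S ::= S t S]
ttStS ⇒ ttStStS   [S ::= S t S]
ttStStS ⇒ ttttStS   [S ::= t]
ttttStS ⇒ ttttttS   [S ::= t]
ttttttS ⇒ ttttttt   [S ::= t]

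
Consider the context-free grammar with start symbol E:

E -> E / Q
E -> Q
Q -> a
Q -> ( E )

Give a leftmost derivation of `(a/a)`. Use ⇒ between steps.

E ⇒ Q   [E -> Q]
Q ⇒ (E)   [Q -> ( E )]
(E) ⇒ (E/Q)   [E -> E / Q]
(E/Q) ⇒ (Q/Q)   [E -> Q]
(Q/Q) ⇒ (a/Q)   [Q -> a]
(a/Q) ⇒ (a/a)   [Q -> a]

E⇒Q⇒(E)⇒(E/Q)⇒(Q/Q)⇒(a/Q)⇒(a/a)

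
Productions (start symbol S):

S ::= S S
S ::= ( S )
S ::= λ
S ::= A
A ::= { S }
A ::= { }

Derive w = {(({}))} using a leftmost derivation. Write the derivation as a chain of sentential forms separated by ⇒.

S ⇒ A ⇒ {S} ⇒ {(S)} ⇒ {((S))} ⇒ {((A))} ⇒ {(({}))}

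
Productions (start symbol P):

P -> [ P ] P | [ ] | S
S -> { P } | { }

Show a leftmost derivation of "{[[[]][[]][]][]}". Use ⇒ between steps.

P⇒S⇒{P}⇒{[P]P}⇒{[[P]P]P}⇒{[[[]]P]P}⇒{[[[]][P]P]P}⇒{[[[]][[]]P]P}⇒{[[[]][[]][]]P}⇒{[[[]][[]][]][]}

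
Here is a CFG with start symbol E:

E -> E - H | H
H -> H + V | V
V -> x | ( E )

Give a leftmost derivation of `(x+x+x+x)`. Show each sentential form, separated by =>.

E => H => V => (E) => (H) => (H+V) => (H+V+V) => (H+V+V+V) => (V+V+V+V) => (x+V+V+V) => (x+x+V+V) => (x+x+x+V) => (x+x+x+x)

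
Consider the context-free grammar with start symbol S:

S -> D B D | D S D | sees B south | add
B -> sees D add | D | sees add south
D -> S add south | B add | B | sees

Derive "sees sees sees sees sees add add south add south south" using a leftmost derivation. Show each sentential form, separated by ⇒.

S ⇒ sees B south   [S -> sees B south]
sees B south ⇒ sees D south   [B -> D]
sees D south ⇒ sees S add south south   [D -> S add south]
sees S add south south ⇒ sees sees B south add south south   [S -> sees B south]
sees sees B south add south south ⇒ sees sees sees D add south add south south   [B -> sees D add]
sees sees sees D add south add south south ⇒ sees sees sees B add south add south south   [D -> B]
sees sees sees B add south add south south ⇒ sees sees sees sees D add add south add south south   [B -> sees D add]
sees sees sees sees D add add south add south south ⇒ sees sees sees sees sees add add south add south south   [D -> sees]

S ⇒ sees B south ⇒ sees D south ⇒ sees S add south south ⇒ sees sees B south add south south ⇒ sees sees sees D add south add south south ⇒ sees sees sees B add south add south south ⇒ sees sees sees sees D add add south add south south ⇒ sees sees sees sees sees add add south add south south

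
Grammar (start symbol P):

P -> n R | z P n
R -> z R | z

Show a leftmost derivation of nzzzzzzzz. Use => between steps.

P=>nR=>nzR=>nzzR=>nzzzR=>nzzzzR=>nzzzzzR=>nzzzzzzR=>nzzzzzzzR=>nzzzzzzzz

P => nR   [P -> n R]
nR => nzR   [R -> z R]
nzR => nzzR   [R -> z R]
nzzR => nzzzR   [R -> z R]
nzzzR => nzzzzR   [R -> z R]
nzzzzR => nzzzzzR   [R -> z R]
nzzzzzR => nzzzzzzR   [R -> z R]
nzzzzzzR => nzzzzzzzR   [R -> z R]
nzzzzzzzR => nzzzzzzzz   [R -> z]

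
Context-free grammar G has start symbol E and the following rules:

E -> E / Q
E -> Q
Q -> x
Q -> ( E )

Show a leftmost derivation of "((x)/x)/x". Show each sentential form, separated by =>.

E => E/Q => Q/Q => (E)/Q => (E/Q)/Q => (Q/Q)/Q => ((E)/Q)/Q => ((Q)/Q)/Q => ((x)/Q)/Q => ((x)/x)/Q => ((x)/x)/x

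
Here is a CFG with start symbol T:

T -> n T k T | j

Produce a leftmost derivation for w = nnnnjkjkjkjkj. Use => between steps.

T=>nTkT=>nnTkTkT=>nnnTkTkTkT=>nnnnTkTkTkTkT=>nnnnjkTkTkTkT=>nnnnjkjkTkTkT=>nnnnjkjkjkTkT=>nnnnjkjkjkjkT=>nnnnjkjkjkjkj

T => nTkT   [T -> n T k T]
nTkT => nnTkTkT   [T -> n T k T]
nnTkTkT => nnnTkTkTkT   [T -> n T k T]
nnnTkTkTkT => nnnnTkTkTkTkT   [T -> n T k T]
nnnnTkTkTkTkT => nnnnjkTkTkTkT   [T -> j]
nnnnjkTkTkTkT => nnnnjkjkTkTkT   [T -> j]
nnnnjkjkTkTkT => nnnnjkjkjkTkT   [T -> j]
nnnnjkjkjkTkT => nnnnjkjkjkjkT   [T -> j]
nnnnjkjkjkjkT => nnnnjkjkjkjkj   [T -> j]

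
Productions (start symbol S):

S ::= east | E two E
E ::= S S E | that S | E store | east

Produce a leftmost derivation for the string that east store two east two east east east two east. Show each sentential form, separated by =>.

S => E two E   [S ::= E two E]
E two E => S S E two E   [E ::= S S E]
S S E two E => E two E S E two E   [S ::= E two E]
E two E S E two E => that S two E S E two E   [E ::= that S]
that S two E S E two E => that E two E two E S E two E   [S ::= E two E]
that E two E two E S E two E => that E store two E two E S E two E   [E ::= E store]
that E store two E two E S E two E => that east store two E two E S E two E   [E ::= east]
that east store two E two E S E two E => that east store two east two E S E two E   [E ::= east]
that east store two east two E S E two E => that east store two east two east S E two E   [E ::= east]
that east store two east two east S E two E => that east store two east two east east E two E   [S ::= east]
that east store two east two east east E two E => that east store two east two east east east two E   [E ::= east]
that east store two east two east east east two E => that east store two east two east east east two east   [E ::= east]

S => E two E => S S E two E => E two E S E two E => that S two E S E two E => that E two E two E S E two E => that E store two E two E S E two E => that east store two E two E S E two E => that east store two east two E S E two E => that east store two east two east S E two E => that east store two east two east east E two E => that east store two east two east east east two E => that east store two east two east east east two east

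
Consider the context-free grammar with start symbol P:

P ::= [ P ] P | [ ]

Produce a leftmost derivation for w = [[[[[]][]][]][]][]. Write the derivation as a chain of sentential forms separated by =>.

P => [P]P => [[P]P]P => [[[P]P]P]P => [[[[P]P]P]P]P => [[[[[]]P]P]P]P => [[[[[]][]]P]P]P => [[[[[]][]][]]P]P => [[[[[]][]][]][]]P => [[[[[]][]][]][]][]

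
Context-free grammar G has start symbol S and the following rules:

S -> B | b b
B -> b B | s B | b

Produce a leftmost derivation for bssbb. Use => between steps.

S => B => bB => bsB => bssB => bssbB => bssbb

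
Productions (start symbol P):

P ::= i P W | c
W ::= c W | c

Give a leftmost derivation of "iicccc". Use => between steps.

P => iPW => iiPWW => iicWW => iiccWW => iicccW => iicccc

P => iPW   [P ::= i P W]
iPW => iiPWW   [P ::= i P W]
iiPWW => iicWW   [P ::= c]
iicWW => iiccWW   [W ::= c W]
iiccWW => iicccW   [W ::= c]
iicccW => iicccc   [W ::= c]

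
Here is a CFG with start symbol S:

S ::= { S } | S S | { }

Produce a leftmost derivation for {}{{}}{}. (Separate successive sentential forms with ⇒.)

S ⇒ SS   [S ::= S S]
SS ⇒ SSS   [S ::= S S]
SSS ⇒ {}SS   [S ::= { }]
{}SS ⇒ {}{S}S   [S ::= { S }]
{}{S}S ⇒ {}{{}}S   [S ::= { }]
{}{{}}S ⇒ {}{{}}{}   [S ::= { }]

S ⇒ SS ⇒ SSS ⇒ {}SS ⇒ {}{S}S ⇒ {}{{}}S ⇒ {}{{}}{}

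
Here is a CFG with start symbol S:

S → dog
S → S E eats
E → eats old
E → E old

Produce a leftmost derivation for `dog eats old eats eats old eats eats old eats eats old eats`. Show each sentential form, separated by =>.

S => S E eats => S E eats E eats => S E eats E eats E eats => S E eats E eats E eats E eats => dog E eats E eats E eats E eats => dog eats old eats E eats E eats E eats => dog eats old eats eats old eats E eats E eats => dog eats old eats eats old eats eats old eats E eats => dog eats old eats eats old eats eats old eats eats old eats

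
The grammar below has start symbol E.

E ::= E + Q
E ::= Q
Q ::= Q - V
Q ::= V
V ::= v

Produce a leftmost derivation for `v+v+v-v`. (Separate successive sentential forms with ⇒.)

E ⇒ E+Q   [E ::= E + Q]
E+Q ⇒ E+Q+Q   [E ::= E + Q]
E+Q+Q ⇒ Q+Q+Q   [E ::= Q]
Q+Q+Q ⇒ V+Q+Q   [Q ::= V]
V+Q+Q ⇒ v+Q+Q   [V ::= v]
v+Q+Q ⇒ v+V+Q   [Q ::= V]
v+V+Q ⇒ v+v+Q   [V ::= v]
v+v+Q ⇒ v+v+Q-V   [Q ::= Q - V]
v+v+Q-V ⇒ v+v+V-V   [Q ::= V]
v+v+V-V ⇒ v+v+v-V   [V ::= v]
v+v+v-V ⇒ v+v+v-v   [V ::= v]

E ⇒ E+Q ⇒ E+Q+Q ⇒ Q+Q+Q ⇒ V+Q+Q ⇒ v+Q+Q ⇒ v+V+Q ⇒ v+v+Q ⇒ v+v+Q-V ⇒ v+v+V-V ⇒ v+v+v-V ⇒ v+v+v-v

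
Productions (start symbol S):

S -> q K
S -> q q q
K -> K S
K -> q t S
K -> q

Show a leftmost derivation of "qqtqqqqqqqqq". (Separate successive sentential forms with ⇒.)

S⇒qK⇒qKS⇒qKSS⇒qqtSSS⇒qqtqqqSS⇒qqtqqqqqqS⇒qqtqqqqqqqqq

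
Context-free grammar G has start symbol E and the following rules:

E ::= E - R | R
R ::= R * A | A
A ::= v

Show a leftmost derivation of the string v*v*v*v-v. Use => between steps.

E => E-R => R-R => R*A-R => R*A*A-R => R*A*A*A-R => A*A*A*A-R => v*A*A*A-R => v*v*A*A-R => v*v*v*A-R => v*v*v*v-R => v*v*v*v-A => v*v*v*v-v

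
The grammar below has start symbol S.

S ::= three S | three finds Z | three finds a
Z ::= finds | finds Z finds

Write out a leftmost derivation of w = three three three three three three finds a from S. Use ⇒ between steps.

S ⇒ three S ⇒ three three S ⇒ three three three S ⇒ three three three three S ⇒ three three three three three S ⇒ three three three three three three finds a

S ⇒ three S   [S ::= three S]
three S ⇒ three three S   [S ::= three S]
three three S ⇒ three three three S   [S ::= three S]
three three three S ⇒ three three three three S   [S ::= three S]
three three three three S ⇒ three three three three three S   [S ::= three S]
three three three three three S ⇒ three three three three three three finds a   [S ::= three finds a]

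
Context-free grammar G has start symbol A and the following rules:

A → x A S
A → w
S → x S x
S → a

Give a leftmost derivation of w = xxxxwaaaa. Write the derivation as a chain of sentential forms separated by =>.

A=>xAS=>xxASS=>xxxASSS=>xxxxASSSS=>xxxxwSSSS=>xxxxwaSSS=>xxxxwaaSS=>xxxxwaaaS=>xxxxwaaaa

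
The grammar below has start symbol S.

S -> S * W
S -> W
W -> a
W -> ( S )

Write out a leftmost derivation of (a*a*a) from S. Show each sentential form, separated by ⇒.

S ⇒ W   [S -> W]
W ⇒ (S)   [W -> ( S )]
(S) ⇒ (S*W)   [S -> S * W]
(S*W) ⇒ (S*W*W)   [S -> S * W]
(S*W*W) ⇒ (W*W*W)   [S -> W]
(W*W*W) ⇒ (a*W*W)   [W -> a]
(a*W*W) ⇒ (a*a*W)   [W -> a]
(a*a*W) ⇒ (a*a*a)   [W -> a]

S⇒W⇒(S)⇒(S*W)⇒(S*W*W)⇒(W*W*W)⇒(a*W*W)⇒(a*a*W)⇒(a*a*a)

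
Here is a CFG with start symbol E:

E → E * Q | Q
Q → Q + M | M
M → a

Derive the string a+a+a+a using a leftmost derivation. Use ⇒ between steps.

E ⇒ Q ⇒ Q+M ⇒ Q+M+M ⇒ Q+M+M+M ⇒ M+M+M+M ⇒ a+M+M+M ⇒ a+a+M+M ⇒ a+a+a+M ⇒ a+a+a+a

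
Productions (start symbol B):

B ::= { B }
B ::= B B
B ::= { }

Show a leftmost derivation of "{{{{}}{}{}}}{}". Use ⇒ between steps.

B ⇒ BB   [B ::= B B]
BB ⇒ {B}B   [B ::= { B }]
{B}B ⇒ {{B}}B   [B ::= { B }]
{{B}}B ⇒ {{BB}}B   [B ::= B B]
{{BB}}B ⇒ {{BBB}}B   [B ::= B B]
{{BBB}}B ⇒ {{{B}BB}}B   [B ::= { B }]
{{{B}BB}}B ⇒ {{{{}}BB}}B   [B ::= { }]
{{{{}}BB}}B ⇒ {{{{}}{}B}}B   [B ::= { }]
{{{{}}{}B}}B ⇒ {{{{}}{}{}}}B   [B ::= { }]
{{{{}}{}{}}}B ⇒ {{{{}}{}{}}}{}   [B ::= { }]

B ⇒ BB ⇒ {B}B ⇒ {{B}}B ⇒ {{BB}}B ⇒ {{BBB}}B ⇒ {{{B}BB}}B ⇒ {{{{}}BB}}B ⇒ {{{{}}{}B}}B ⇒ {{{{}}{}{}}}B ⇒ {{{{}}{}{}}}{}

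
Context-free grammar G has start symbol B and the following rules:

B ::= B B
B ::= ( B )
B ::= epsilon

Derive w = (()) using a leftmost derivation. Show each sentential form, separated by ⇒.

B⇒BB⇒(B)B⇒(BB)B⇒(BBB)B⇒((B)BB)B⇒(()BB)B⇒(()B)B⇒(())B⇒(())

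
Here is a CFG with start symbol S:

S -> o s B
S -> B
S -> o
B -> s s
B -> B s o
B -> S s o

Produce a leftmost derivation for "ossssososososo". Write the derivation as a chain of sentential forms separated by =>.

S => osB => osSso => osBso => osBsoso => osBsososo => osBsosososo => osBsososososo => ossssososososo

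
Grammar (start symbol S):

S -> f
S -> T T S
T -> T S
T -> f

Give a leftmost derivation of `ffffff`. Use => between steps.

S => TTS => fTS => fTSS => ffSS => ffTTSS => fffTSS => ffffSS => fffffS => ffffff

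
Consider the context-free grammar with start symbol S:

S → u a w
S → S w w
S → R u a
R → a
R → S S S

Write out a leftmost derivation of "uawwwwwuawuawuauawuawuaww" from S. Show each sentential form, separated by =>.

S => Sww   [S → S w w]
Sww => Ruaww   [S → R u a]
Ruaww => SSSuaww   [R → S S S]
SSSuaww => RuaSSuaww   [S → R u a]
RuaSSuaww => SSSuaSSuaww   [R → S S S]
SSSuaSSuaww => SwwSSuaSSuaww   [S → S w w]
SwwSSuaSSuaww => SwwwwSSuaSSuaww   [S → S w w]
SwwwwSSuaSSuaww => uawwwwwSSuaSSuaww   [S → u a w]
uawwwwwSSuaSSuaww => uawwwwwuawSuaSSuaww   [S → u a w]
uawwwwwuawSuaSSuaww => uawwwwwuawuawuaSSuaww   [S → u a w]
uawwwwwuawuawuaSSuaww => uawwwwwuawuawuauawSuaww   [S → u a w]
uawwwwwuawuawuauawSuaww => uawwwwwuawuawuauawuawuaww   [S → u a w]

S => Sww => Ruaww => SSSuaww => RuaSSuaww => SSSuaSSuaww => SwwSSuaSSuaww => SwwwwSSuaSSuaww => uawwwwwSSuaSSuaww => uawwwwwuawSuaSSuaww => uawwwwwuawuawuaSSuaww => uawwwwwuawuawuauawSuaww => uawwwwwuawuawuauawuawuaww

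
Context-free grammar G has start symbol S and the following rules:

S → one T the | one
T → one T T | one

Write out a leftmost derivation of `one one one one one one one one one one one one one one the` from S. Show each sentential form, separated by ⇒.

S ⇒ one T the ⇒ one one T T the ⇒ one one one T T T the ⇒ one one one one T T T T the ⇒ one one one one one T T T T T the ⇒ one one one one one one T T T T T T the ⇒ one one one one one one one T T T T T T T the ⇒ one one one one one one one one T T T T T T the ⇒ one one one one one one one one one T T T T T the ⇒ one one one one one one one one one one T T T T the ⇒ one one one one one one one one one one one T T T the ⇒ one one one one one one one one one one one one T T the ⇒ one one one one one one one one one one one one one T the ⇒ one one one one one one one one one one one one one one the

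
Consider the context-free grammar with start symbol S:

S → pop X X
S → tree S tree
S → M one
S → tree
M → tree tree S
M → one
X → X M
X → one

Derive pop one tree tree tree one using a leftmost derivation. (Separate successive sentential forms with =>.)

S => pop X X => pop X M X => pop one M X => pop one tree tree S X => pop one tree tree tree X => pop one tree tree tree one

S => pop X X   [S → pop X X]
pop X X => pop X M X   [X → X M]
pop X M X => pop one M X   [X → one]
pop one M X => pop one tree tree S X   [M → tree tree S]
pop one tree tree S X => pop one tree tree tree X   [S → tree]
pop one tree tree tree X => pop one tree tree tree one   [X → one]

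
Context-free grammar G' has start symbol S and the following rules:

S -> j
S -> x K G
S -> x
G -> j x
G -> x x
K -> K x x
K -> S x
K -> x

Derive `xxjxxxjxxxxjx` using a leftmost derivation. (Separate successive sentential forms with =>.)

S => xKG   [S -> x K G]
xKG => xKxxG   [K -> K x x]
xKxxG => xSxxxG   [K -> S x]
xSxxxG => xxKGxxxG   [S -> x K G]
xxKGxxxG => xxKxxGxxxG   [K -> K x x]
xxKxxGxxxG => xxSxxxGxxxG   [K -> S x]
xxSxxxGxxxG => xxjxxxGxxxG   [S -> j]
xxjxxxGxxxG => xxjxxxjxxxxG   [G -> j x]
xxjxxxjxxxxG => xxjxxxjxxxxjx   [G -> j x]

S => xKG => xKxxG => xSxxxG => xxKGxxxG => xxKxxGxxxG => xxSxxxGxxxG => xxjxxxGxxxG => xxjxxxjxxxxG => xxjxxxjxxxxjx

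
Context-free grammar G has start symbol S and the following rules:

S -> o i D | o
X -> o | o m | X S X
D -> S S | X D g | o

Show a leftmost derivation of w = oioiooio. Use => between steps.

S => oiD => oiSS => oioiDS => oioioS => oioiooiD => oioiooio

S => oiD   [S -> o i D]
oiD => oiSS   [D -> S S]
oiSS => oioiDS   [S -> o i D]
oioiDS => oioioS   [D -> o]
oioioS => oioiooiD   [S -> o i D]
oioiooiD => oioiooio   [D -> o]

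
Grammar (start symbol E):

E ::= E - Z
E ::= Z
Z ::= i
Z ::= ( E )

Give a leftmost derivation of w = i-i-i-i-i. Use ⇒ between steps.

E ⇒ E-Z ⇒ E-Z-Z ⇒ E-Z-Z-Z ⇒ E-Z-Z-Z-Z ⇒ Z-Z-Z-Z-Z ⇒ i-Z-Z-Z-Z ⇒ i-i-Z-Z-Z ⇒ i-i-i-Z-Z ⇒ i-i-i-i-Z ⇒ i-i-i-i-i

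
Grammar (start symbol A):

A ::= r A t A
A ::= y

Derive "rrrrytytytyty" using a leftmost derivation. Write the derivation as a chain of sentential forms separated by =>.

A => rAtA   [A ::= r A t A]
rAtA => rrAtAtA   [A ::= r A t A]
rrAtAtA => rrrAtAtAtA   [A ::= r A t A]
rrrAtAtAtA => rrrrAtAtAtAtA   [A ::= r A t A]
rrrrAtAtAtAtA => rrrrytAtAtAtA   [A ::= y]
rrrrytAtAtAtA => rrrrytytAtAtA   [A ::= y]
rrrrytytAtAtA => rrrrytytytAtA   [A ::= y]
rrrrytytytAtA => rrrrytytytytA   [A ::= y]
rrrrytytytytA => rrrrytytytyty   [A ::= y]

A => rAtA => rrAtAtA => rrrAtAtAtA => rrrrAtAtAtAtA => rrrrytAtAtAtA => rrrrytytAtAtA => rrrrytytytAtA => rrrrytytytytA => rrrrytytytyty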